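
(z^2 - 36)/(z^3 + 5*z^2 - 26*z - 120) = (z - 6)/(z^2 - z - 20)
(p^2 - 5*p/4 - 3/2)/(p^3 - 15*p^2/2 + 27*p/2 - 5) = (4*p + 3)/(2*(2*p^2 - 11*p + 5))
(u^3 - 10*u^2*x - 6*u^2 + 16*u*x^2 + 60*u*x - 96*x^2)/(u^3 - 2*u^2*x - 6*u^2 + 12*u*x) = (u - 8*x)/u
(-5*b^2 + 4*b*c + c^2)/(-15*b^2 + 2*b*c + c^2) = (b - c)/(3*b - c)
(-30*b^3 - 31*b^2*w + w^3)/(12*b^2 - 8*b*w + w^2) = (5*b^2 + 6*b*w + w^2)/(-2*b + w)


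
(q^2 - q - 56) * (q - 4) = q^3 - 5*q^2 - 52*q + 224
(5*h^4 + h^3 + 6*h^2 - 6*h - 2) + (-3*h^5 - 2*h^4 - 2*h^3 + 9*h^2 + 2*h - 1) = -3*h^5 + 3*h^4 - h^3 + 15*h^2 - 4*h - 3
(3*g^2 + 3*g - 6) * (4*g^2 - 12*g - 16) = 12*g^4 - 24*g^3 - 108*g^2 + 24*g + 96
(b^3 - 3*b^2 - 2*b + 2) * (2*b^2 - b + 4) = 2*b^5 - 7*b^4 + 3*b^3 - 6*b^2 - 10*b + 8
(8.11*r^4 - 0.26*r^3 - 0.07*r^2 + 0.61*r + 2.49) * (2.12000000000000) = 17.1932*r^4 - 0.5512*r^3 - 0.1484*r^2 + 1.2932*r + 5.2788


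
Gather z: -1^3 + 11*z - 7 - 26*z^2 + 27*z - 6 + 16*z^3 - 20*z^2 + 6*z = 16*z^3 - 46*z^2 + 44*z - 14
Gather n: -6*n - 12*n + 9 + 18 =27 - 18*n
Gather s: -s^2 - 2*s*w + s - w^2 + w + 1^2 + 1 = -s^2 + s*(1 - 2*w) - w^2 + w + 2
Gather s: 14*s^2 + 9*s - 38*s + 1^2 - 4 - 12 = 14*s^2 - 29*s - 15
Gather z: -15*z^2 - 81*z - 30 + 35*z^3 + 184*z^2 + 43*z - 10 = 35*z^3 + 169*z^2 - 38*z - 40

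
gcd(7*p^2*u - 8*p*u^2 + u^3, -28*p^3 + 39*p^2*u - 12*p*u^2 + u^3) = 7*p^2 - 8*p*u + u^2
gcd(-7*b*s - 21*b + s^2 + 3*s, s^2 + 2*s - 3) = s + 3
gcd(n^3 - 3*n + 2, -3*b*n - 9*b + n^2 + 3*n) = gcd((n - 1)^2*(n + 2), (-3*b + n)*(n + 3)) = 1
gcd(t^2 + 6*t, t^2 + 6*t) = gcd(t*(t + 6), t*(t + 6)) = t^2 + 6*t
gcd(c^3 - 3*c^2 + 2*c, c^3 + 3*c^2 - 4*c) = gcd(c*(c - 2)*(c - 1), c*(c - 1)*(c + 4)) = c^2 - c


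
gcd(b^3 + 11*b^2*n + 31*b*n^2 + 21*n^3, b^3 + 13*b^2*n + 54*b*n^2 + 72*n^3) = b + 3*n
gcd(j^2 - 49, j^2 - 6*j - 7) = j - 7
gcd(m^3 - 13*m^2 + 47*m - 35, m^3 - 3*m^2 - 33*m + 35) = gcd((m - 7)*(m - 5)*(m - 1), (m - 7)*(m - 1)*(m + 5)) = m^2 - 8*m + 7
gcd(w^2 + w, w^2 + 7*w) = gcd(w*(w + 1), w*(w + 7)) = w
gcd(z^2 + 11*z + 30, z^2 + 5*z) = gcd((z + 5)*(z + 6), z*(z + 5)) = z + 5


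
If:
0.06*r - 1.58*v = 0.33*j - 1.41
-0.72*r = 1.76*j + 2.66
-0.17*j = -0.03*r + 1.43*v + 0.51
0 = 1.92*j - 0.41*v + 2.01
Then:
No Solution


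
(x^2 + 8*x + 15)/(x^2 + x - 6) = (x + 5)/(x - 2)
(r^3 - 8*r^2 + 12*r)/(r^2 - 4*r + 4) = r*(r - 6)/(r - 2)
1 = 1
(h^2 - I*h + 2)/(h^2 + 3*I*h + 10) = (h + I)/(h + 5*I)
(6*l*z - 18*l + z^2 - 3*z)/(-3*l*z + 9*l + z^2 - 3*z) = (6*l + z)/(-3*l + z)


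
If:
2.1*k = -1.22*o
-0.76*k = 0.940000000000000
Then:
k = -1.24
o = 2.13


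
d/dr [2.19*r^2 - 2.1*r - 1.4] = 4.38*r - 2.1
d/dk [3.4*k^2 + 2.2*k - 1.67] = 6.8*k + 2.2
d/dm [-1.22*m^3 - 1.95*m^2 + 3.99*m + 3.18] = -3.66*m^2 - 3.9*m + 3.99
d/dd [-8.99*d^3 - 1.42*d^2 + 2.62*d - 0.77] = -26.97*d^2 - 2.84*d + 2.62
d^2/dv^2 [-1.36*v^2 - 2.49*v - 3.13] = -2.72000000000000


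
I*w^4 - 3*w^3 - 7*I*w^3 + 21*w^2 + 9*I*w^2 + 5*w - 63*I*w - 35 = (w - 7)*(w - I)*(w + 5*I)*(I*w + 1)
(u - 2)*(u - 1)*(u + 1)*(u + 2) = u^4 - 5*u^2 + 4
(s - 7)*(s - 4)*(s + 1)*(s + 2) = s^4 - 8*s^3 - 3*s^2 + 62*s + 56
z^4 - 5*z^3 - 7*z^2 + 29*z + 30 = (z - 5)*(z - 3)*(z + 1)*(z + 2)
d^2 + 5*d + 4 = (d + 1)*(d + 4)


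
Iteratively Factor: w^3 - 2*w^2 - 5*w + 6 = (w - 1)*(w^2 - w - 6) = (w - 1)*(w + 2)*(w - 3)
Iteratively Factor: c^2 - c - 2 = (c - 2)*(c + 1)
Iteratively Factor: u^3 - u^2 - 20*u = (u + 4)*(u^2 - 5*u) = (u - 5)*(u + 4)*(u)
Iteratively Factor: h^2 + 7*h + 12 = (h + 3)*(h + 4)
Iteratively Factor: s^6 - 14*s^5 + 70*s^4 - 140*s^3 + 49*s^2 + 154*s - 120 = (s - 1)*(s^5 - 13*s^4 + 57*s^3 - 83*s^2 - 34*s + 120) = (s - 1)*(s + 1)*(s^4 - 14*s^3 + 71*s^2 - 154*s + 120) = (s - 3)*(s - 1)*(s + 1)*(s^3 - 11*s^2 + 38*s - 40) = (s - 3)*(s - 2)*(s - 1)*(s + 1)*(s^2 - 9*s + 20) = (s - 4)*(s - 3)*(s - 2)*(s - 1)*(s + 1)*(s - 5)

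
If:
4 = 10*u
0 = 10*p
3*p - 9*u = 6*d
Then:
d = -3/5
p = 0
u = 2/5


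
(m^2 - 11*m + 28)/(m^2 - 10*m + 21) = (m - 4)/(m - 3)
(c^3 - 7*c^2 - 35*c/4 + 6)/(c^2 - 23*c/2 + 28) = (4*c^2 + 4*c - 3)/(2*(2*c - 7))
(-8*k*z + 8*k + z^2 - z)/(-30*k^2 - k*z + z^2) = (8*k*z - 8*k - z^2 + z)/(30*k^2 + k*z - z^2)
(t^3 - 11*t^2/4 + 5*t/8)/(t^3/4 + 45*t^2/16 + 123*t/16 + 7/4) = 2*t*(8*t^2 - 22*t + 5)/(4*t^3 + 45*t^2 + 123*t + 28)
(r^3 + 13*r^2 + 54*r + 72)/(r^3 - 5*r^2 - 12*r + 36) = (r^2 + 10*r + 24)/(r^2 - 8*r + 12)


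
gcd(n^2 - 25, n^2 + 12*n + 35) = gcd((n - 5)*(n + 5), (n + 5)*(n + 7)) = n + 5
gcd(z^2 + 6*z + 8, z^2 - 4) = z + 2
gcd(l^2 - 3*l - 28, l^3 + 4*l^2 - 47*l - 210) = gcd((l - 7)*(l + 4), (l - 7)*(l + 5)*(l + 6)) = l - 7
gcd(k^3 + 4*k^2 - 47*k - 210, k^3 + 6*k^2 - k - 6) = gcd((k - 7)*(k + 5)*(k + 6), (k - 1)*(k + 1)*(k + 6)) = k + 6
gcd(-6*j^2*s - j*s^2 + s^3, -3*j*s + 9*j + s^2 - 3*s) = -3*j + s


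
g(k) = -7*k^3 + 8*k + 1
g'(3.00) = -181.00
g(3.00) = -164.00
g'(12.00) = -3016.00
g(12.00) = -11999.00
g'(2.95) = -174.75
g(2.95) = -155.11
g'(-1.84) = -63.10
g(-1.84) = 29.89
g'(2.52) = -125.36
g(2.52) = -90.86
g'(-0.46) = 3.56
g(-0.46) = -2.00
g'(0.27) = 6.47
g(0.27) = 3.02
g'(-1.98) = -74.33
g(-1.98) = 39.50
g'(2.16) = -89.98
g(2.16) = -52.26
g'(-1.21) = -22.75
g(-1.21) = 3.72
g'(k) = 8 - 21*k^2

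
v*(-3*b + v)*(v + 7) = -3*b*v^2 - 21*b*v + v^3 + 7*v^2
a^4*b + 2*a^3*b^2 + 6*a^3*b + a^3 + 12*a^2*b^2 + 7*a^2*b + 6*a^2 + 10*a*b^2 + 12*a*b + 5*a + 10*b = (a + 1)*(a + 5)*(a + 2*b)*(a*b + 1)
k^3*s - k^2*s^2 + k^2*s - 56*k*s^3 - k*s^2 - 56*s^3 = (k - 8*s)*(k + 7*s)*(k*s + s)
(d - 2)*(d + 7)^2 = d^3 + 12*d^2 + 21*d - 98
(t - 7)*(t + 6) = t^2 - t - 42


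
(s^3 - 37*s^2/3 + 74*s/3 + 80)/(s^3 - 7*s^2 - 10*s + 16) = (s^2 - 13*s/3 - 10)/(s^2 + s - 2)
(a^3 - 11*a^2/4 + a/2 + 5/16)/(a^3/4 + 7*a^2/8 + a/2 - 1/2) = (8*a^2 - 18*a - 5)/(2*(a^2 + 4*a + 4))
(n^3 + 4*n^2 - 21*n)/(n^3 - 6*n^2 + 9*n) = (n + 7)/(n - 3)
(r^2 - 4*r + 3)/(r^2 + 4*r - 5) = (r - 3)/(r + 5)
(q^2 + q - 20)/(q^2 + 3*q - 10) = (q - 4)/(q - 2)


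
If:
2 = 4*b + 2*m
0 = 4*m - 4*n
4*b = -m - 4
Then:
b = -5/2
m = 6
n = 6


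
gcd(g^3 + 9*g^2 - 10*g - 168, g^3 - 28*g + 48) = g^2 + 2*g - 24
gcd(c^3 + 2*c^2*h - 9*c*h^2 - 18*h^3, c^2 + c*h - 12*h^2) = c - 3*h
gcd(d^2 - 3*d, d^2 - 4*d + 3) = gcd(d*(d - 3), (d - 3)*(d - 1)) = d - 3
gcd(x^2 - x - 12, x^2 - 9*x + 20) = x - 4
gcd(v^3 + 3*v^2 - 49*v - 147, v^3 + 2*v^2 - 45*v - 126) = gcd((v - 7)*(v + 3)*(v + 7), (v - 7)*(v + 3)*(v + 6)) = v^2 - 4*v - 21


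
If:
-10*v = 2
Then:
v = -1/5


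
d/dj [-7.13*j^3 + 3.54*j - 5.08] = 3.54 - 21.39*j^2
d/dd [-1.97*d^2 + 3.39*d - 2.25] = 3.39 - 3.94*d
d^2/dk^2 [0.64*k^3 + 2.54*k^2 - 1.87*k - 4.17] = 3.84*k + 5.08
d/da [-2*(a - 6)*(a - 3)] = 18 - 4*a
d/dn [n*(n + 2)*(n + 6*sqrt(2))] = 3*n^2 + 4*n + 12*sqrt(2)*n + 12*sqrt(2)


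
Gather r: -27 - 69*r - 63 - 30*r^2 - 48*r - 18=-30*r^2 - 117*r - 108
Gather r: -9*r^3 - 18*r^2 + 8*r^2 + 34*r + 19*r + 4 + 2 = -9*r^3 - 10*r^2 + 53*r + 6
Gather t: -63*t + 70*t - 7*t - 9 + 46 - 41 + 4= 0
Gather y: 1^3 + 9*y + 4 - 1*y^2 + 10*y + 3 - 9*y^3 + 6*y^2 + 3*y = -9*y^3 + 5*y^2 + 22*y + 8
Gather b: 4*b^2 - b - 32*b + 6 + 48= 4*b^2 - 33*b + 54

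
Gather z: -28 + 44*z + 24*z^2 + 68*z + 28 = 24*z^2 + 112*z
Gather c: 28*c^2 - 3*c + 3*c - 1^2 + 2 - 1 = 28*c^2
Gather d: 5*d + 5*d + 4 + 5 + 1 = 10*d + 10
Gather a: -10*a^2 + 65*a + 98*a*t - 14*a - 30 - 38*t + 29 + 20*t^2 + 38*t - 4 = -10*a^2 + a*(98*t + 51) + 20*t^2 - 5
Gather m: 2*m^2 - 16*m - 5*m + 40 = 2*m^2 - 21*m + 40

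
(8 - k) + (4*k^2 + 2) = 4*k^2 - k + 10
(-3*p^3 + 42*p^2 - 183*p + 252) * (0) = 0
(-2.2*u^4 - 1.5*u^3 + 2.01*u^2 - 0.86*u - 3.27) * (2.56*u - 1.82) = -5.632*u^5 + 0.164000000000001*u^4 + 7.8756*u^3 - 5.8598*u^2 - 6.806*u + 5.9514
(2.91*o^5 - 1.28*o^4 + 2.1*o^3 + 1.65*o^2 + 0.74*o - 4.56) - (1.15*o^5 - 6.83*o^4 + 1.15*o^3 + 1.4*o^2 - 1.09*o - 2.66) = 1.76*o^5 + 5.55*o^4 + 0.95*o^3 + 0.25*o^2 + 1.83*o - 1.9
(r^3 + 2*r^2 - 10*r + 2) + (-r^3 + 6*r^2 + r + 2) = 8*r^2 - 9*r + 4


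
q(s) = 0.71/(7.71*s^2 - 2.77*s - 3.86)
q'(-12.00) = 0.00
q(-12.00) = 0.00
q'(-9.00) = 0.00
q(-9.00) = 0.00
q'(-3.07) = 0.01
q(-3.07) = 0.01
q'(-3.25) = 0.01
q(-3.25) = 0.01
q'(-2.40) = 0.01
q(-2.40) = 0.02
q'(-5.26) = 0.00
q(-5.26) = 0.00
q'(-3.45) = 0.00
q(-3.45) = 0.01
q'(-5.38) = 0.00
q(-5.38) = 0.00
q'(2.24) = -0.03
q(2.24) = 0.02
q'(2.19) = -0.03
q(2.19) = 0.03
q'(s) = 0.71*(2.77 - 15.42*s)/(7.71*s^2 - 2.77*s - 3.86)^2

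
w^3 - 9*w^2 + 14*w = w*(w - 7)*(w - 2)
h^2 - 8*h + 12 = (h - 6)*(h - 2)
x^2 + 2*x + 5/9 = (x + 1/3)*(x + 5/3)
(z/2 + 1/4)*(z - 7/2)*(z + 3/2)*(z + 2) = z^4/2 + z^3/4 - 37*z^2/8 - 121*z/16 - 21/8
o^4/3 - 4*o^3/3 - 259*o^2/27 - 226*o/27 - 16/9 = (o/3 + 1)*(o - 8)*(o + 1/3)*(o + 2/3)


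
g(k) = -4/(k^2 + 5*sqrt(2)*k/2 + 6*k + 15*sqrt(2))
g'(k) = -4*(-2*k - 6 - 5*sqrt(2)/2)/(k^2 + 5*sqrt(2)*k/2 + 6*k + 15*sqrt(2))^2 = 8*(4*k + 5*sqrt(2) + 12)/(2*k^2 + 5*sqrt(2)*k + 12*k + 30*sqrt(2))^2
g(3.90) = -0.05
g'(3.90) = 0.01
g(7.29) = -0.03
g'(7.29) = 0.00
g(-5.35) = 3.39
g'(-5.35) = -3.35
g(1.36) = -0.11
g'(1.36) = 0.04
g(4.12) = -0.05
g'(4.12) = 0.01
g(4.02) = -0.05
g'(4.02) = 0.01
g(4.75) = -0.04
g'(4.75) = 0.01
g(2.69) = -0.07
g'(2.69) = 0.02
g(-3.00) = -2.49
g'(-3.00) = 5.48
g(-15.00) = -0.04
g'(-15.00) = -0.00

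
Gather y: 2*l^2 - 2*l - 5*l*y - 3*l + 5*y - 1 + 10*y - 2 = 2*l^2 - 5*l + y*(15 - 5*l) - 3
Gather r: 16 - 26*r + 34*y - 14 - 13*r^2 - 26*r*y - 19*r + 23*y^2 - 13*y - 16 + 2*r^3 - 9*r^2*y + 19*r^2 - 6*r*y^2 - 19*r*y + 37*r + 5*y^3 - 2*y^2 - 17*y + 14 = 2*r^3 + r^2*(6 - 9*y) + r*(-6*y^2 - 45*y - 8) + 5*y^3 + 21*y^2 + 4*y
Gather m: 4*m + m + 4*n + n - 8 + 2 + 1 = 5*m + 5*n - 5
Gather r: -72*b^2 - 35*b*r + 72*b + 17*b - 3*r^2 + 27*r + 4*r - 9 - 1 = -72*b^2 + 89*b - 3*r^2 + r*(31 - 35*b) - 10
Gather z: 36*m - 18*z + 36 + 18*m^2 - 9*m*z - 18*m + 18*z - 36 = 18*m^2 - 9*m*z + 18*m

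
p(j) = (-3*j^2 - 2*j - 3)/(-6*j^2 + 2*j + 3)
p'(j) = (-6*j - 2)/(-6*j^2 + 2*j + 3) + (12*j - 2)*(-3*j^2 - 2*j - 3)/(-6*j^2 + 2*j + 3)^2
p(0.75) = -5.50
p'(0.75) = -40.00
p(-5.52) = 0.44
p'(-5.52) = -0.01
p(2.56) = 0.89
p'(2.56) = -0.26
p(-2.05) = 0.44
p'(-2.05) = 0.05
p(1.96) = 1.14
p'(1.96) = -0.67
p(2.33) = 0.96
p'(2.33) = -0.36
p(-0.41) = -2.29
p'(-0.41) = 13.93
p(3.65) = 0.72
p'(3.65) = -0.09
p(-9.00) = 0.46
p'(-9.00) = 0.00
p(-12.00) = 0.46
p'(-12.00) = 0.00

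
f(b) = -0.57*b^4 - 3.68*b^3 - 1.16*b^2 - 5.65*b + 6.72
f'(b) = -2.28*b^3 - 11.04*b^2 - 2.32*b - 5.65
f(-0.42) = 9.14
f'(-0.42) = -6.45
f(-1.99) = 33.43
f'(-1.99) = -26.78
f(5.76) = -1395.00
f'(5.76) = -821.01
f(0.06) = 6.38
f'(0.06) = -5.83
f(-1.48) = 21.74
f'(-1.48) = -19.01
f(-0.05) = 7.00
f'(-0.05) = -5.56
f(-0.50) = 9.68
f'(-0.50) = -6.96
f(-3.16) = 72.28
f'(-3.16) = -36.62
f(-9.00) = -1093.44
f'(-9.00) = 783.11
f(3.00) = -166.20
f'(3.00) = -173.53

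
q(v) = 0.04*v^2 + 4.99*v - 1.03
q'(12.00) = 5.95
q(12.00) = 64.61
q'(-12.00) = 4.03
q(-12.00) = -55.15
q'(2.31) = 5.17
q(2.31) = 10.71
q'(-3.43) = 4.72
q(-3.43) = -17.68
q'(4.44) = 5.35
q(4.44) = 21.91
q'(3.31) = 5.25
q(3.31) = 15.93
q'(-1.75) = 4.85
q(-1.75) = -9.64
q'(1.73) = 5.13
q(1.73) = 7.72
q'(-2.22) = 4.81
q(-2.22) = -11.91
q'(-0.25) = 4.97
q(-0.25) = -2.28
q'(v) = 0.08*v + 4.99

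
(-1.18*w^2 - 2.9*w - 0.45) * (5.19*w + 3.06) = -6.1242*w^3 - 18.6618*w^2 - 11.2095*w - 1.377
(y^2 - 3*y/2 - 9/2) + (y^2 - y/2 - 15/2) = 2*y^2 - 2*y - 12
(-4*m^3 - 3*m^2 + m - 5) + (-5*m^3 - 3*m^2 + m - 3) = -9*m^3 - 6*m^2 + 2*m - 8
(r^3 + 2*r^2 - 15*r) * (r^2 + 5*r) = r^5 + 7*r^4 - 5*r^3 - 75*r^2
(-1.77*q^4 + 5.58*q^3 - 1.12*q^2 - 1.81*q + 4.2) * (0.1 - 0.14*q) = 0.2478*q^5 - 0.9582*q^4 + 0.7148*q^3 + 0.1414*q^2 - 0.769*q + 0.42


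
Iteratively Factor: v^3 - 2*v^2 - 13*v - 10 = (v + 1)*(v^2 - 3*v - 10) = (v - 5)*(v + 1)*(v + 2)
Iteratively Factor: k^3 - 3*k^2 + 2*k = (k - 2)*(k^2 - k) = k*(k - 2)*(k - 1)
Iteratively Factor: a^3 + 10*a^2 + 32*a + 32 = (a + 2)*(a^2 + 8*a + 16) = (a + 2)*(a + 4)*(a + 4)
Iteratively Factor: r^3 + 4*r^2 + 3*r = (r + 3)*(r^2 + r) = r*(r + 3)*(r + 1)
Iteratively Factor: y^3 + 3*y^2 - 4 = (y + 2)*(y^2 + y - 2) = (y - 1)*(y + 2)*(y + 2)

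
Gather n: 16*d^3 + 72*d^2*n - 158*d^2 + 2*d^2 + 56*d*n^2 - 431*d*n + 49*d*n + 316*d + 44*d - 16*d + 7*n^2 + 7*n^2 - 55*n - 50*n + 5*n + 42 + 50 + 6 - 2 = 16*d^3 - 156*d^2 + 344*d + n^2*(56*d + 14) + n*(72*d^2 - 382*d - 100) + 96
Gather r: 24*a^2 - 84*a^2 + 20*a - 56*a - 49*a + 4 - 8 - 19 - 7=-60*a^2 - 85*a - 30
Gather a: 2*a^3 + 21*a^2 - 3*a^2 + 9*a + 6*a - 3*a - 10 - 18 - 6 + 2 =2*a^3 + 18*a^2 + 12*a - 32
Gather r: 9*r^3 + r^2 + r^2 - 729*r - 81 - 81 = 9*r^3 + 2*r^2 - 729*r - 162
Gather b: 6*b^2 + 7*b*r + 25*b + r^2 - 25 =6*b^2 + b*(7*r + 25) + r^2 - 25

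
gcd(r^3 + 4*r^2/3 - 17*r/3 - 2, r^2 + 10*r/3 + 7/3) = 1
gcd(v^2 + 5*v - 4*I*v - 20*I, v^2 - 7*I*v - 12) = v - 4*I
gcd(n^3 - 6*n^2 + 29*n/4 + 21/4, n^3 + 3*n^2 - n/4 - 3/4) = n + 1/2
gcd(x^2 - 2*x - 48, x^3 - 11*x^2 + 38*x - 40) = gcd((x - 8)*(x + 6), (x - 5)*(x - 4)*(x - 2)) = 1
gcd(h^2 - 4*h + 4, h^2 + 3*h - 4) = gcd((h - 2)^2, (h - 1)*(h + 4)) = 1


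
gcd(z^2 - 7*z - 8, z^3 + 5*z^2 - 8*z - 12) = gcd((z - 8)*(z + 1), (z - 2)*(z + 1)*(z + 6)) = z + 1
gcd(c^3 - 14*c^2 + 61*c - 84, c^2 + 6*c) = 1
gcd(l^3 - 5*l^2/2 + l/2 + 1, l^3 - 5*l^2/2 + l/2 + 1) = l^3 - 5*l^2/2 + l/2 + 1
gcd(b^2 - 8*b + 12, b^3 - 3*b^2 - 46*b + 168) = b - 6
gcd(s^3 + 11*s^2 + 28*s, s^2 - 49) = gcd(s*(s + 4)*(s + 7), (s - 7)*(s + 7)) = s + 7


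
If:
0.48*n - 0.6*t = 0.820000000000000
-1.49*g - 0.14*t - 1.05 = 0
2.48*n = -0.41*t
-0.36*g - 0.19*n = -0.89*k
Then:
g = -0.59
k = -0.20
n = 0.20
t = -1.21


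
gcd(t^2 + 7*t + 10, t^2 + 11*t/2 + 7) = t + 2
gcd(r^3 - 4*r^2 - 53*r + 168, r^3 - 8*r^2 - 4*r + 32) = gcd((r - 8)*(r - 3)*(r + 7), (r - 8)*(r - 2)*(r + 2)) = r - 8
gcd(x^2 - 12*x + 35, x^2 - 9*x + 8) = 1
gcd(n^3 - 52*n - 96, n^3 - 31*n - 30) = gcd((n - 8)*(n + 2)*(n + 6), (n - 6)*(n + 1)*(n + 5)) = 1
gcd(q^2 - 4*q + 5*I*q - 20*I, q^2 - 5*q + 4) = q - 4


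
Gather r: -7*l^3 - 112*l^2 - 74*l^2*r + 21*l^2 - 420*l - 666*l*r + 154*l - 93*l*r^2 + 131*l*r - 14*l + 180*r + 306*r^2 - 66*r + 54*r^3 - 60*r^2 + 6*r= -7*l^3 - 91*l^2 - 280*l + 54*r^3 + r^2*(246 - 93*l) + r*(-74*l^2 - 535*l + 120)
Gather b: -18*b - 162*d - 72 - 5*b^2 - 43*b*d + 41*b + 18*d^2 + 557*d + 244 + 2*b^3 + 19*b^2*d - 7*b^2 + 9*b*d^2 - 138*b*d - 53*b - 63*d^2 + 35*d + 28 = 2*b^3 + b^2*(19*d - 12) + b*(9*d^2 - 181*d - 30) - 45*d^2 + 430*d + 200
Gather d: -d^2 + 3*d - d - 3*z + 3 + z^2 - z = -d^2 + 2*d + z^2 - 4*z + 3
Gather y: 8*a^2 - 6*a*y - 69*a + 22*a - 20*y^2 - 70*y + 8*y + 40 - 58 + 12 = 8*a^2 - 47*a - 20*y^2 + y*(-6*a - 62) - 6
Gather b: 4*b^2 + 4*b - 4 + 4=4*b^2 + 4*b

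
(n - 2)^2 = n^2 - 4*n + 4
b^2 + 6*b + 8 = (b + 2)*(b + 4)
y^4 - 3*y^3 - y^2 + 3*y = y*(y - 3)*(y - 1)*(y + 1)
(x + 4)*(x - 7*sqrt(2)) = x^2 - 7*sqrt(2)*x + 4*x - 28*sqrt(2)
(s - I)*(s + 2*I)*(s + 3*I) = s^3 + 4*I*s^2 - s + 6*I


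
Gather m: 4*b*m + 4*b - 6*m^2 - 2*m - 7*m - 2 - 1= 4*b - 6*m^2 + m*(4*b - 9) - 3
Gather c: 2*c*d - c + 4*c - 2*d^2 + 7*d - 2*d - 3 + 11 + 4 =c*(2*d + 3) - 2*d^2 + 5*d + 12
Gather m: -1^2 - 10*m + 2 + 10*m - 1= 0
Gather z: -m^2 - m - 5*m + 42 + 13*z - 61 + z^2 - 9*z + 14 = -m^2 - 6*m + z^2 + 4*z - 5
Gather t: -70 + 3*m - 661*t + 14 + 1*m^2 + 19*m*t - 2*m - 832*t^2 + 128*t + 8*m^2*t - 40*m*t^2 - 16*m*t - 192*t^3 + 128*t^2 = m^2 + m - 192*t^3 + t^2*(-40*m - 704) + t*(8*m^2 + 3*m - 533) - 56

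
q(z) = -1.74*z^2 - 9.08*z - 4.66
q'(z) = -3.48*z - 9.08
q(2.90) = -45.63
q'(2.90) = -19.17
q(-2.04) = 6.62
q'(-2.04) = -1.98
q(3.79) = -64.07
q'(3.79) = -22.27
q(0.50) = -9.64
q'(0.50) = -10.82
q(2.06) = -30.75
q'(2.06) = -16.25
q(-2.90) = 7.04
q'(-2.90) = 1.01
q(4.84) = -89.37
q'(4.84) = -25.92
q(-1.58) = 5.34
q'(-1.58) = -3.58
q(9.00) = -227.32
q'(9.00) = -40.40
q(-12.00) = -146.26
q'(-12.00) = 32.68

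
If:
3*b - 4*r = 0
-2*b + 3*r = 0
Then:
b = 0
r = 0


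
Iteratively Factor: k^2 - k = (k - 1)*(k)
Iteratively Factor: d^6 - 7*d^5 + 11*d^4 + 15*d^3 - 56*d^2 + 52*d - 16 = (d - 4)*(d^5 - 3*d^4 - d^3 + 11*d^2 - 12*d + 4) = (d - 4)*(d - 2)*(d^4 - d^3 - 3*d^2 + 5*d - 2) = (d - 4)*(d - 2)*(d + 2)*(d^3 - 3*d^2 + 3*d - 1) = (d - 4)*(d - 2)*(d - 1)*(d + 2)*(d^2 - 2*d + 1) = (d - 4)*(d - 2)*(d - 1)^2*(d + 2)*(d - 1)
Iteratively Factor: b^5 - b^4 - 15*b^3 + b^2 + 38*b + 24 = (b - 2)*(b^4 + b^3 - 13*b^2 - 25*b - 12) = (b - 2)*(b + 1)*(b^3 - 13*b - 12) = (b - 4)*(b - 2)*(b + 1)*(b^2 + 4*b + 3) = (b - 4)*(b - 2)*(b + 1)^2*(b + 3)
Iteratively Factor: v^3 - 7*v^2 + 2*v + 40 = (v - 4)*(v^2 - 3*v - 10) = (v - 5)*(v - 4)*(v + 2)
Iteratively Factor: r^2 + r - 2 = (r + 2)*(r - 1)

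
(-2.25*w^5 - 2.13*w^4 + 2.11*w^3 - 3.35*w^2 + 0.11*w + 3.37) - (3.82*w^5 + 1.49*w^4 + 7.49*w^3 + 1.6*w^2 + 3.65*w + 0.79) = -6.07*w^5 - 3.62*w^4 - 5.38*w^3 - 4.95*w^2 - 3.54*w + 2.58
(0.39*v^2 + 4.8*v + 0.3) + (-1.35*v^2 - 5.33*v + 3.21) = -0.96*v^2 - 0.53*v + 3.51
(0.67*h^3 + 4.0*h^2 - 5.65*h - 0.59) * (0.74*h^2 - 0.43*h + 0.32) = 0.4958*h^5 + 2.6719*h^4 - 5.6866*h^3 + 3.2729*h^2 - 1.5543*h - 0.1888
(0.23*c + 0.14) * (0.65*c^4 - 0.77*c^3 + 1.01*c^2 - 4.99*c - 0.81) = 0.1495*c^5 - 0.0861*c^4 + 0.1245*c^3 - 1.0063*c^2 - 0.8849*c - 0.1134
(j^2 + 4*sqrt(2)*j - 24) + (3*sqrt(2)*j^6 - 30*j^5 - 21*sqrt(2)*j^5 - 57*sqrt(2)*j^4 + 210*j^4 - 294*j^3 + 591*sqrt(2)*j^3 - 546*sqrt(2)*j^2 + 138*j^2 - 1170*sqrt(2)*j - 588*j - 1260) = 3*sqrt(2)*j^6 - 30*j^5 - 21*sqrt(2)*j^5 - 57*sqrt(2)*j^4 + 210*j^4 - 294*j^3 + 591*sqrt(2)*j^3 - 546*sqrt(2)*j^2 + 139*j^2 - 1166*sqrt(2)*j - 588*j - 1284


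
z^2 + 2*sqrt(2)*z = z*(z + 2*sqrt(2))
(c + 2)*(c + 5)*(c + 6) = c^3 + 13*c^2 + 52*c + 60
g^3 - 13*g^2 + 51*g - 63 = (g - 7)*(g - 3)^2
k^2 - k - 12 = (k - 4)*(k + 3)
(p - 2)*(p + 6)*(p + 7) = p^3 + 11*p^2 + 16*p - 84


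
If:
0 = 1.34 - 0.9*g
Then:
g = 1.49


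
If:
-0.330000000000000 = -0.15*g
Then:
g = 2.20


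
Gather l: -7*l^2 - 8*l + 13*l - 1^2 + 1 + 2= -7*l^2 + 5*l + 2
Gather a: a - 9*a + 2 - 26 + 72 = 48 - 8*a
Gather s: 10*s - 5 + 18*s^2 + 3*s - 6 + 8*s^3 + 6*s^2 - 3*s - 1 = 8*s^3 + 24*s^2 + 10*s - 12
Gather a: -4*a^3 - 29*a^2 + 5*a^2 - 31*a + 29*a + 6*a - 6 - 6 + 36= -4*a^3 - 24*a^2 + 4*a + 24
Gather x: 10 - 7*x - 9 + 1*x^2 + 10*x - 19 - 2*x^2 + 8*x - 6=-x^2 + 11*x - 24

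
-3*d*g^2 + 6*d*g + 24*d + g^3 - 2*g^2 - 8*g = (-3*d + g)*(g - 4)*(g + 2)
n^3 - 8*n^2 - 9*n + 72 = (n - 8)*(n - 3)*(n + 3)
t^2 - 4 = (t - 2)*(t + 2)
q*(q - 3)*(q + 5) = q^3 + 2*q^2 - 15*q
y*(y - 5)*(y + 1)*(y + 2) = y^4 - 2*y^3 - 13*y^2 - 10*y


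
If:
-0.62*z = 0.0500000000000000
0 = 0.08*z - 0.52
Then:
No Solution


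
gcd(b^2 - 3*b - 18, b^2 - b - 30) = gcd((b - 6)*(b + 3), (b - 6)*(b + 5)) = b - 6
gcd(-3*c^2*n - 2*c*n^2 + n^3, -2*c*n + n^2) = n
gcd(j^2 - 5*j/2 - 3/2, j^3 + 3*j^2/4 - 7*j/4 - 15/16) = j + 1/2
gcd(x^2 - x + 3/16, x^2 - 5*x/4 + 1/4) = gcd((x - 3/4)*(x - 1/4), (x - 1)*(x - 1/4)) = x - 1/4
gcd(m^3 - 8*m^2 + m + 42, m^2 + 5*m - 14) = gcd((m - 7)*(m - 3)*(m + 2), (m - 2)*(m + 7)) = 1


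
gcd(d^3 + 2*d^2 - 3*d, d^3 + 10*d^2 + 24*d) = d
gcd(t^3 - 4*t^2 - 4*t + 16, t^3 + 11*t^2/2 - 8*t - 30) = t + 2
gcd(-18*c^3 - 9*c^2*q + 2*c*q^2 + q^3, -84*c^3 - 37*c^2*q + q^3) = 3*c + q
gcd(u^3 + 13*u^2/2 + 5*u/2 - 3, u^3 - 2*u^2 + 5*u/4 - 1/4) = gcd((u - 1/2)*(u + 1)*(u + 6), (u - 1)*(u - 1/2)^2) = u - 1/2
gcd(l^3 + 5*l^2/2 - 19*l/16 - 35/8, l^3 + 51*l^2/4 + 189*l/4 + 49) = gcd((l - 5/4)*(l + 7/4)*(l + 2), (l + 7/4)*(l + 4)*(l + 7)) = l + 7/4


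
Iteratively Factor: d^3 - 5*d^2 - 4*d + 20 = (d - 2)*(d^2 - 3*d - 10) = (d - 5)*(d - 2)*(d + 2)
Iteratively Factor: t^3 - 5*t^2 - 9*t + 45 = (t + 3)*(t^2 - 8*t + 15) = (t - 3)*(t + 3)*(t - 5)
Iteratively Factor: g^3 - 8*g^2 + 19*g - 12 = (g - 4)*(g^2 - 4*g + 3) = (g - 4)*(g - 1)*(g - 3)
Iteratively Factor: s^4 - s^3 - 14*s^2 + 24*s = (s)*(s^3 - s^2 - 14*s + 24) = s*(s - 2)*(s^2 + s - 12) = s*(s - 3)*(s - 2)*(s + 4)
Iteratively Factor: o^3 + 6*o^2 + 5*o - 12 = (o + 3)*(o^2 + 3*o - 4) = (o - 1)*(o + 3)*(o + 4)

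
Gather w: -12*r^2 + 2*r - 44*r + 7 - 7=-12*r^2 - 42*r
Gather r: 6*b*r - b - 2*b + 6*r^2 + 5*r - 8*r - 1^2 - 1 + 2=-3*b + 6*r^2 + r*(6*b - 3)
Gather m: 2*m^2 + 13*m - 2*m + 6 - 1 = 2*m^2 + 11*m + 5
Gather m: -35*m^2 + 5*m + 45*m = -35*m^2 + 50*m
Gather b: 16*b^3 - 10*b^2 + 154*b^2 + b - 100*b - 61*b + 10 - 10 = 16*b^3 + 144*b^2 - 160*b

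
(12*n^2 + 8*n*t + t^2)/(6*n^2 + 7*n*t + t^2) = (2*n + t)/(n + t)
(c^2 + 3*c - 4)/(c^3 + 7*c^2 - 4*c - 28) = (c^2 + 3*c - 4)/(c^3 + 7*c^2 - 4*c - 28)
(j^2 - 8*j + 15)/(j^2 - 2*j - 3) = (j - 5)/(j + 1)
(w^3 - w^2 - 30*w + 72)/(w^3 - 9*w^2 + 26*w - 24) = (w + 6)/(w - 2)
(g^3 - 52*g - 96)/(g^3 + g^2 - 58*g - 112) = (g + 6)/(g + 7)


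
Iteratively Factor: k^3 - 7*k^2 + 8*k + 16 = (k - 4)*(k^2 - 3*k - 4) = (k - 4)^2*(k + 1)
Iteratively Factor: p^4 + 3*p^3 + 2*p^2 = (p)*(p^3 + 3*p^2 + 2*p) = p*(p + 1)*(p^2 + 2*p) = p^2*(p + 1)*(p + 2)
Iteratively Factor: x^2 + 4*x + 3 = (x + 1)*(x + 3)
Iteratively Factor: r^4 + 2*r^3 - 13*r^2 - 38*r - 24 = (r + 2)*(r^3 - 13*r - 12) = (r + 1)*(r + 2)*(r^2 - r - 12) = (r + 1)*(r + 2)*(r + 3)*(r - 4)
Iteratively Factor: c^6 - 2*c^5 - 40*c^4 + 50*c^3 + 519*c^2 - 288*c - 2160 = (c + 3)*(c^5 - 5*c^4 - 25*c^3 + 125*c^2 + 144*c - 720) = (c + 3)*(c + 4)*(c^4 - 9*c^3 + 11*c^2 + 81*c - 180) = (c - 3)*(c + 3)*(c + 4)*(c^3 - 6*c^2 - 7*c + 60) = (c - 5)*(c - 3)*(c + 3)*(c + 4)*(c^2 - c - 12) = (c - 5)*(c - 3)*(c + 3)^2*(c + 4)*(c - 4)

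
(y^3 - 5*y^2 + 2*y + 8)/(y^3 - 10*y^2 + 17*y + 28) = (y - 2)/(y - 7)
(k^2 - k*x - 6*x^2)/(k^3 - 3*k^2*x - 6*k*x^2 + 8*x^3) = (k - 3*x)/(k^2 - 5*k*x + 4*x^2)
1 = 1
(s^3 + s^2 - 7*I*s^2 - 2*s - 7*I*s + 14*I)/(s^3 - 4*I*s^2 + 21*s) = (s^2 + s - 2)/(s*(s + 3*I))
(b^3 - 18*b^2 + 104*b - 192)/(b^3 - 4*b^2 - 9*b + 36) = (b^2 - 14*b + 48)/(b^2 - 9)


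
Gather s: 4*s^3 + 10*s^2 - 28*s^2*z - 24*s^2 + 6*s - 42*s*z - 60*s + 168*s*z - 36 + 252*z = 4*s^3 + s^2*(-28*z - 14) + s*(126*z - 54) + 252*z - 36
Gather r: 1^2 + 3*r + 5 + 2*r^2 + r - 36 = 2*r^2 + 4*r - 30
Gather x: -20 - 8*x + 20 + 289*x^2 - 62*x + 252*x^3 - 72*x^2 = 252*x^3 + 217*x^2 - 70*x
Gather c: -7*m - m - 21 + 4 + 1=-8*m - 16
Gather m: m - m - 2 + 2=0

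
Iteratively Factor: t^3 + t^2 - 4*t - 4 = (t - 2)*(t^2 + 3*t + 2) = (t - 2)*(t + 2)*(t + 1)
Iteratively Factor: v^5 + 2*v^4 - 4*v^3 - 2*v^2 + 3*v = (v + 1)*(v^4 + v^3 - 5*v^2 + 3*v) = (v - 1)*(v + 1)*(v^3 + 2*v^2 - 3*v) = (v - 1)^2*(v + 1)*(v^2 + 3*v) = (v - 1)^2*(v + 1)*(v + 3)*(v)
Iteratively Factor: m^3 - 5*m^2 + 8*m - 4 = (m - 2)*(m^2 - 3*m + 2) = (m - 2)*(m - 1)*(m - 2)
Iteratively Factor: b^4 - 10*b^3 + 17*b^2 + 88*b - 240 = (b - 4)*(b^3 - 6*b^2 - 7*b + 60) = (b - 5)*(b - 4)*(b^2 - b - 12) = (b - 5)*(b - 4)^2*(b + 3)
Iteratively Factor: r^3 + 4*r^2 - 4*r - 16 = (r - 2)*(r^2 + 6*r + 8) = (r - 2)*(r + 4)*(r + 2)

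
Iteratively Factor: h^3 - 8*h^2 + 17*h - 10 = (h - 1)*(h^2 - 7*h + 10) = (h - 2)*(h - 1)*(h - 5)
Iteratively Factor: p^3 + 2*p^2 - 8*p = (p - 2)*(p^2 + 4*p) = (p - 2)*(p + 4)*(p)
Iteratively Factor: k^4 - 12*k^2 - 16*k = (k - 4)*(k^3 + 4*k^2 + 4*k) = k*(k - 4)*(k^2 + 4*k + 4) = k*(k - 4)*(k + 2)*(k + 2)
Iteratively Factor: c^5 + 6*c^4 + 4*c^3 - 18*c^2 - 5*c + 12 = (c + 1)*(c^4 + 5*c^3 - c^2 - 17*c + 12) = (c - 1)*(c + 1)*(c^3 + 6*c^2 + 5*c - 12) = (c - 1)*(c + 1)*(c + 3)*(c^2 + 3*c - 4) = (c - 1)^2*(c + 1)*(c + 3)*(c + 4)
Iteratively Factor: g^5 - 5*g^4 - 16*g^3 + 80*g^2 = (g)*(g^4 - 5*g^3 - 16*g^2 + 80*g) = g^2*(g^3 - 5*g^2 - 16*g + 80) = g^2*(g - 5)*(g^2 - 16) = g^2*(g - 5)*(g - 4)*(g + 4)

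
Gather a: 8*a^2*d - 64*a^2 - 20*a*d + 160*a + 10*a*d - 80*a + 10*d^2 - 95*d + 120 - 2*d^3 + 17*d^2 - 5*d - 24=a^2*(8*d - 64) + a*(80 - 10*d) - 2*d^3 + 27*d^2 - 100*d + 96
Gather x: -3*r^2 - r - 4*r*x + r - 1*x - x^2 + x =-3*r^2 - 4*r*x - x^2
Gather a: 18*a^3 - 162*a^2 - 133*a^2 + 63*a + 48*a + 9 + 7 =18*a^3 - 295*a^2 + 111*a + 16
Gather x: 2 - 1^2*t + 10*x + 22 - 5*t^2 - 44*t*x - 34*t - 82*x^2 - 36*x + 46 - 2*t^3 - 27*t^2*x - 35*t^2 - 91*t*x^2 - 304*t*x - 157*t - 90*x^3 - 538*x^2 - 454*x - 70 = -2*t^3 - 40*t^2 - 192*t - 90*x^3 + x^2*(-91*t - 620) + x*(-27*t^2 - 348*t - 480)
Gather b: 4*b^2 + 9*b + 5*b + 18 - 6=4*b^2 + 14*b + 12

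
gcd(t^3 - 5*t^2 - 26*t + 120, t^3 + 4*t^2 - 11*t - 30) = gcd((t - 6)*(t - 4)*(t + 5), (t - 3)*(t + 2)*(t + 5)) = t + 5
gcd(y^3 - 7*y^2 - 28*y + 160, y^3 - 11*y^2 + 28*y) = y - 4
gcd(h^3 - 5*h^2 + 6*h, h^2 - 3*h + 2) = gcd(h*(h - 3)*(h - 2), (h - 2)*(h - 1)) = h - 2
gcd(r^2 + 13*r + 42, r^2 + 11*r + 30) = r + 6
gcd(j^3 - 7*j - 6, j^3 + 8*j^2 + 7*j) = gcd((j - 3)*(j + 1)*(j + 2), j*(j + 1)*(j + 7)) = j + 1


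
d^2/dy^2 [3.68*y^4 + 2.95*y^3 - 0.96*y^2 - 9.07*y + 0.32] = 44.16*y^2 + 17.7*y - 1.92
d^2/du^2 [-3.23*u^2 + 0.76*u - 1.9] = -6.46000000000000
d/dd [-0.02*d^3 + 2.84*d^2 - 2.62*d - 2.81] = -0.06*d^2 + 5.68*d - 2.62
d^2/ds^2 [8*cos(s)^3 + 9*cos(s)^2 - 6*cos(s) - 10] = -18*cos(2*s) - 18*cos(3*s)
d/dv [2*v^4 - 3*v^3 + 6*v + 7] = 8*v^3 - 9*v^2 + 6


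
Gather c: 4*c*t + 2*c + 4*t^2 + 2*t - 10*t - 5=c*(4*t + 2) + 4*t^2 - 8*t - 5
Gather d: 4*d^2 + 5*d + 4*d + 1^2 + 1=4*d^2 + 9*d + 2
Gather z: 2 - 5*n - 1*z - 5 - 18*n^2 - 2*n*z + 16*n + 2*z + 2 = -18*n^2 + 11*n + z*(1 - 2*n) - 1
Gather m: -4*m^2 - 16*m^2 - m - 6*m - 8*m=-20*m^2 - 15*m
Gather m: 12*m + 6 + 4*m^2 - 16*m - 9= 4*m^2 - 4*m - 3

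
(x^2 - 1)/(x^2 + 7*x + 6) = (x - 1)/(x + 6)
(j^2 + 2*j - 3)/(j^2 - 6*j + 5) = (j + 3)/(j - 5)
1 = 1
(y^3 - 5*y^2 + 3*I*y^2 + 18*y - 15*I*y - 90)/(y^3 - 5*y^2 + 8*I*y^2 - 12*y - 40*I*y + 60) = (y - 3*I)/(y + 2*I)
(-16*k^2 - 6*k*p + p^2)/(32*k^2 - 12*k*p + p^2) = (2*k + p)/(-4*k + p)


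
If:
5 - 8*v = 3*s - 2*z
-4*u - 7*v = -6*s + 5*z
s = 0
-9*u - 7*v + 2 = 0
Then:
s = 0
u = -67/430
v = 209/430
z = -239/430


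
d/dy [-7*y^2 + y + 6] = 1 - 14*y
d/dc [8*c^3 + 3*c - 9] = 24*c^2 + 3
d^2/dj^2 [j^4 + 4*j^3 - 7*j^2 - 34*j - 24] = 12*j^2 + 24*j - 14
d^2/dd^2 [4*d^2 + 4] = 8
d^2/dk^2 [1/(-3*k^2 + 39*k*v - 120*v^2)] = 2*(k^2 - 13*k*v + 40*v^2 - (2*k - 13*v)^2)/(3*(k^2 - 13*k*v + 40*v^2)^3)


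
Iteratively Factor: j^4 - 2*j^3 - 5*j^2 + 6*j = (j + 2)*(j^3 - 4*j^2 + 3*j) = (j - 3)*(j + 2)*(j^2 - j) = (j - 3)*(j - 1)*(j + 2)*(j)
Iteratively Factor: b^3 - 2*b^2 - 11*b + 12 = (b - 4)*(b^2 + 2*b - 3) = (b - 4)*(b - 1)*(b + 3)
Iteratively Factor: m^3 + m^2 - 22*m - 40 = (m - 5)*(m^2 + 6*m + 8) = (m - 5)*(m + 2)*(m + 4)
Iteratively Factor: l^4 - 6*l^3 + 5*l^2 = (l)*(l^3 - 6*l^2 + 5*l) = l*(l - 1)*(l^2 - 5*l) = l^2*(l - 1)*(l - 5)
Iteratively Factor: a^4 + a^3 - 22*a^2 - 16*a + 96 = (a + 3)*(a^3 - 2*a^2 - 16*a + 32) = (a - 4)*(a + 3)*(a^2 + 2*a - 8) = (a - 4)*(a - 2)*(a + 3)*(a + 4)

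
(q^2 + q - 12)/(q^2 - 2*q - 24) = (q - 3)/(q - 6)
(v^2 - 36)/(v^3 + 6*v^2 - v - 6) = (v - 6)/(v^2 - 1)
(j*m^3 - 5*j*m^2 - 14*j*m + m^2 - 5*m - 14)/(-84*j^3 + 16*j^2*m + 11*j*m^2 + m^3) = (j*m^3 - 5*j*m^2 - 14*j*m + m^2 - 5*m - 14)/(-84*j^3 + 16*j^2*m + 11*j*m^2 + m^3)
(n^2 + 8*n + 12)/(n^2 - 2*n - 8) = (n + 6)/(n - 4)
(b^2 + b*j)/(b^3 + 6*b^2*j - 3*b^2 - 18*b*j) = (b + j)/(b^2 + 6*b*j - 3*b - 18*j)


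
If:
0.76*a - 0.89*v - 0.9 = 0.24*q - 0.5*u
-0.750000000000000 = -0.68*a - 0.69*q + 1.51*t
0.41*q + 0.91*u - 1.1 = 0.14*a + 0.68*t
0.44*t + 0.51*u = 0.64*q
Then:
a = 1.20557569760551*v + 0.820121541153046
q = 1.09259771292723*v + 1.16514796035235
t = 1.04217476575598*v + 0.405056119620655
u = 0.471971841844698*v + 1.1126862784165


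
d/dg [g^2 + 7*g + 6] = 2*g + 7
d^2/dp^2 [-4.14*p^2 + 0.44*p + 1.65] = -8.28000000000000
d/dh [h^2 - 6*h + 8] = 2*h - 6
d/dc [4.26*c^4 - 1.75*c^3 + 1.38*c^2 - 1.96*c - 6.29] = 17.04*c^3 - 5.25*c^2 + 2.76*c - 1.96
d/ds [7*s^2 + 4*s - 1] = 14*s + 4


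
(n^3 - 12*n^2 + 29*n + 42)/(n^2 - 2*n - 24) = (n^2 - 6*n - 7)/(n + 4)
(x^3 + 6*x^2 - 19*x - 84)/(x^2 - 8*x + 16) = (x^2 + 10*x + 21)/(x - 4)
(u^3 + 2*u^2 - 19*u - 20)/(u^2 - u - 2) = (u^2 + u - 20)/(u - 2)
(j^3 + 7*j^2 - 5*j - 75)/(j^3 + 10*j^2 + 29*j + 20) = (j^2 + 2*j - 15)/(j^2 + 5*j + 4)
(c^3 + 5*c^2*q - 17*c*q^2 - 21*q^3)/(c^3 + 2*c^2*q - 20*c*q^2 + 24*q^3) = (c^3 + 5*c^2*q - 17*c*q^2 - 21*q^3)/(c^3 + 2*c^2*q - 20*c*q^2 + 24*q^3)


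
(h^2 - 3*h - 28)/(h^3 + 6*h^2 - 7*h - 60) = (h - 7)/(h^2 + 2*h - 15)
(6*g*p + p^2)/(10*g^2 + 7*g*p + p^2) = p*(6*g + p)/(10*g^2 + 7*g*p + p^2)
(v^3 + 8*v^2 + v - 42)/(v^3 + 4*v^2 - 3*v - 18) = (v + 7)/(v + 3)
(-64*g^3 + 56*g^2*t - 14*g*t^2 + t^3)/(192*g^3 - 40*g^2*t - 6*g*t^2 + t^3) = (-2*g + t)/(6*g + t)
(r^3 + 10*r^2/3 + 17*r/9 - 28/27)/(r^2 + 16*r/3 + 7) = (r^2 + r - 4/9)/(r + 3)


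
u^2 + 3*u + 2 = (u + 1)*(u + 2)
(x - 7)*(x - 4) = x^2 - 11*x + 28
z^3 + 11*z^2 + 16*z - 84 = (z - 2)*(z + 6)*(z + 7)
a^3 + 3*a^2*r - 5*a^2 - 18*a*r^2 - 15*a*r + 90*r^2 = (a - 5)*(a - 3*r)*(a + 6*r)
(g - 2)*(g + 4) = g^2 + 2*g - 8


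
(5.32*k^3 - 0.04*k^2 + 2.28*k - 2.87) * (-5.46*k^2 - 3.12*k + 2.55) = -29.0472*k^5 - 16.38*k^4 + 1.242*k^3 + 8.4546*k^2 + 14.7684*k - 7.3185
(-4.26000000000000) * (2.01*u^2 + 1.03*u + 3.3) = -8.5626*u^2 - 4.3878*u - 14.058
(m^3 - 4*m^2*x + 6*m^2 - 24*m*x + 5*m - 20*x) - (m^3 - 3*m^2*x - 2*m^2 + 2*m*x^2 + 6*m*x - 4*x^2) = -m^2*x + 8*m^2 - 2*m*x^2 - 30*m*x + 5*m + 4*x^2 - 20*x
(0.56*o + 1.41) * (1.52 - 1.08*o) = -0.6048*o^2 - 0.6716*o + 2.1432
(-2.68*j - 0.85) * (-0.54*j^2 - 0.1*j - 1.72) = 1.4472*j^3 + 0.727*j^2 + 4.6946*j + 1.462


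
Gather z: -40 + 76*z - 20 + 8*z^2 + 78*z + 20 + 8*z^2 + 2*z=16*z^2 + 156*z - 40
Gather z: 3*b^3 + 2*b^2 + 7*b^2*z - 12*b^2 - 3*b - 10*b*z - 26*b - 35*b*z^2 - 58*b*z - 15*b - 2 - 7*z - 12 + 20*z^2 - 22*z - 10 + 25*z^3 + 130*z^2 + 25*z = 3*b^3 - 10*b^2 - 44*b + 25*z^3 + z^2*(150 - 35*b) + z*(7*b^2 - 68*b - 4) - 24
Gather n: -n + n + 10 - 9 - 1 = 0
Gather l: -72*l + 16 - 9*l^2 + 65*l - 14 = -9*l^2 - 7*l + 2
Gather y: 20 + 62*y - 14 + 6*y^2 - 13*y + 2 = 6*y^2 + 49*y + 8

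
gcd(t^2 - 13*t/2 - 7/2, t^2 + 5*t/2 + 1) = t + 1/2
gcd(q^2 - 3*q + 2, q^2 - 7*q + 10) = q - 2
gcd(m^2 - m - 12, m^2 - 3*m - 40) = 1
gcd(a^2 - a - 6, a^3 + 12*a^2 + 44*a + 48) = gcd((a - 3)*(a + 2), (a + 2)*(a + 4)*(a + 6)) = a + 2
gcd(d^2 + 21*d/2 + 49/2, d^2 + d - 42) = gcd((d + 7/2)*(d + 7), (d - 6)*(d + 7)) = d + 7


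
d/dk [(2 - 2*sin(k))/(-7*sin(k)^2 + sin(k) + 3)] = 2*(-7*sin(k)^2 + 14*sin(k) - 4)*cos(k)/(-7*sin(k)^2 + sin(k) + 3)^2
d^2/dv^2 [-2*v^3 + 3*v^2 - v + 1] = 6 - 12*v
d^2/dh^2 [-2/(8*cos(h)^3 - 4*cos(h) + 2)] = 2*((18*sin(h)^2 - 5)*(cos(h) + cos(3*h) + 1)*cos(h) - 4*(6*cos(h)^2 - 1)^2*sin(h)^2)/(cos(h) + cos(3*h) + 1)^3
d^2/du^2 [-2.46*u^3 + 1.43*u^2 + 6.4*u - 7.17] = 2.86 - 14.76*u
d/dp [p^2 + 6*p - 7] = 2*p + 6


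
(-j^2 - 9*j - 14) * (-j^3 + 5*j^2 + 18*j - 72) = j^5 + 4*j^4 - 49*j^3 - 160*j^2 + 396*j + 1008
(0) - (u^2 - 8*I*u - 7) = -u^2 + 8*I*u + 7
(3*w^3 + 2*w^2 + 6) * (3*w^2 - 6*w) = 9*w^5 - 12*w^4 - 12*w^3 + 18*w^2 - 36*w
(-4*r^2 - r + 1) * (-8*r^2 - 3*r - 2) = 32*r^4 + 20*r^3 + 3*r^2 - r - 2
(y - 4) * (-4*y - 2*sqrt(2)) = -4*y^2 - 2*sqrt(2)*y + 16*y + 8*sqrt(2)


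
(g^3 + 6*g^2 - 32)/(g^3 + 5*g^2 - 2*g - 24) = (g + 4)/(g + 3)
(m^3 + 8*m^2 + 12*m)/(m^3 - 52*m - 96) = m/(m - 8)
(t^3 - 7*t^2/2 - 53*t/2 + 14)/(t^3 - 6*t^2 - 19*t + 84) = (t - 1/2)/(t - 3)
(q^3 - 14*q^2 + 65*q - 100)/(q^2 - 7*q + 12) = (q^2 - 10*q + 25)/(q - 3)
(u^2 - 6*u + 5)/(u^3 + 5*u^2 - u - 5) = (u - 5)/(u^2 + 6*u + 5)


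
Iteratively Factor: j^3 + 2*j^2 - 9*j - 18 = (j + 3)*(j^2 - j - 6) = (j + 2)*(j + 3)*(j - 3)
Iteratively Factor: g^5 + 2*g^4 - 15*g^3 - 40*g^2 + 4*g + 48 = (g + 2)*(g^4 - 15*g^2 - 10*g + 24) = (g - 1)*(g + 2)*(g^3 + g^2 - 14*g - 24) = (g - 4)*(g - 1)*(g + 2)*(g^2 + 5*g + 6) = (g - 4)*(g - 1)*(g + 2)*(g + 3)*(g + 2)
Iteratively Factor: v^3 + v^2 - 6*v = (v - 2)*(v^2 + 3*v) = v*(v - 2)*(v + 3)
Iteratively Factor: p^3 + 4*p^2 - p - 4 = (p + 4)*(p^2 - 1) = (p - 1)*(p + 4)*(p + 1)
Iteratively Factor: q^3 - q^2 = (q)*(q^2 - q) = q*(q - 1)*(q)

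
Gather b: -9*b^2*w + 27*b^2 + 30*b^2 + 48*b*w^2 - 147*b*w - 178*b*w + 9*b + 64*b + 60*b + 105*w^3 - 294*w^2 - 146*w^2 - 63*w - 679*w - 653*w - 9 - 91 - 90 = b^2*(57 - 9*w) + b*(48*w^2 - 325*w + 133) + 105*w^3 - 440*w^2 - 1395*w - 190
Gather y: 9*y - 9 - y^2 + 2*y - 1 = -y^2 + 11*y - 10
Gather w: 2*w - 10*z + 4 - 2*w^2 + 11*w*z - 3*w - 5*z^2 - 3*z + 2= -2*w^2 + w*(11*z - 1) - 5*z^2 - 13*z + 6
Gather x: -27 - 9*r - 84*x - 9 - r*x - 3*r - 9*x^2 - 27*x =-12*r - 9*x^2 + x*(-r - 111) - 36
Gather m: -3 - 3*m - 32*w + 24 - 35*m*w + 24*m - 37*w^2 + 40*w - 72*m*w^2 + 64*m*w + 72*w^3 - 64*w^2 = m*(-72*w^2 + 29*w + 21) + 72*w^3 - 101*w^2 + 8*w + 21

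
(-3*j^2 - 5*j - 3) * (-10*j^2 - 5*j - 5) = 30*j^4 + 65*j^3 + 70*j^2 + 40*j + 15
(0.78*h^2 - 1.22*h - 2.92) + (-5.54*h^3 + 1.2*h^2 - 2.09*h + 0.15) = -5.54*h^3 + 1.98*h^2 - 3.31*h - 2.77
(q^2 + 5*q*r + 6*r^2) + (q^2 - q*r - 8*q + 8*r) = 2*q^2 + 4*q*r - 8*q + 6*r^2 + 8*r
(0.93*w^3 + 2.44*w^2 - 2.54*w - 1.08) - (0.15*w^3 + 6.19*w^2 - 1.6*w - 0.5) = 0.78*w^3 - 3.75*w^2 - 0.94*w - 0.58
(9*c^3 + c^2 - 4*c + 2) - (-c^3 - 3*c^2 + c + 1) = 10*c^3 + 4*c^2 - 5*c + 1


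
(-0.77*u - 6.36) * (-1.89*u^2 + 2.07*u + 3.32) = 1.4553*u^3 + 10.4265*u^2 - 15.7216*u - 21.1152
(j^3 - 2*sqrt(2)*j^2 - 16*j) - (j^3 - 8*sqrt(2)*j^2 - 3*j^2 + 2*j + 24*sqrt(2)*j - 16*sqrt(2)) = 3*j^2 + 6*sqrt(2)*j^2 - 24*sqrt(2)*j - 18*j + 16*sqrt(2)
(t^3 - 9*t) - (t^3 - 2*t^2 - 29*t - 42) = 2*t^2 + 20*t + 42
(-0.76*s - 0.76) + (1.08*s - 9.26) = 0.32*s - 10.02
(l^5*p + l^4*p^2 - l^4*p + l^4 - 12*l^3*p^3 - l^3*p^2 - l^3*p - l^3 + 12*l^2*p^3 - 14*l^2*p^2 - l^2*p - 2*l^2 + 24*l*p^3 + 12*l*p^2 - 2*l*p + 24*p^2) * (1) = l^5*p + l^4*p^2 - l^4*p + l^4 - 12*l^3*p^3 - l^3*p^2 - l^3*p - l^3 + 12*l^2*p^3 - 14*l^2*p^2 - l^2*p - 2*l^2 + 24*l*p^3 + 12*l*p^2 - 2*l*p + 24*p^2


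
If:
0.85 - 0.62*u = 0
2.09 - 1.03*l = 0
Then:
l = 2.03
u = 1.37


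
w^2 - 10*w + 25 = (w - 5)^2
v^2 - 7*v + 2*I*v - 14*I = (v - 7)*(v + 2*I)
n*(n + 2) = n^2 + 2*n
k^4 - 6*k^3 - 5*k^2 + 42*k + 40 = (k - 5)*(k - 4)*(k + 1)*(k + 2)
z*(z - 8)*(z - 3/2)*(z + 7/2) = z^4 - 6*z^3 - 85*z^2/4 + 42*z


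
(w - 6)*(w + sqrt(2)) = w^2 - 6*w + sqrt(2)*w - 6*sqrt(2)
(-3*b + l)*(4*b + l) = -12*b^2 + b*l + l^2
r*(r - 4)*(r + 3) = r^3 - r^2 - 12*r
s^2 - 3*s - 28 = (s - 7)*(s + 4)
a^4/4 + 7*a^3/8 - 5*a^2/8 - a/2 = a*(a/4 + 1)*(a - 1)*(a + 1/2)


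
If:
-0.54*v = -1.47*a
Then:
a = 0.36734693877551*v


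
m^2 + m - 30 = (m - 5)*(m + 6)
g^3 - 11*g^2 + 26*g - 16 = (g - 8)*(g - 2)*(g - 1)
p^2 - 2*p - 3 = (p - 3)*(p + 1)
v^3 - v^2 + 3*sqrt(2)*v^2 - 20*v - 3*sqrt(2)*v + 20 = (v - 1)*(v - 2*sqrt(2))*(v + 5*sqrt(2))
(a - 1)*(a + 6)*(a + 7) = a^3 + 12*a^2 + 29*a - 42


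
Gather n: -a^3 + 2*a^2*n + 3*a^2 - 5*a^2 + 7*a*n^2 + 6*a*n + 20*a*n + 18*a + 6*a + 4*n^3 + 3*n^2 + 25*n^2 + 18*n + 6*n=-a^3 - 2*a^2 + 24*a + 4*n^3 + n^2*(7*a + 28) + n*(2*a^2 + 26*a + 24)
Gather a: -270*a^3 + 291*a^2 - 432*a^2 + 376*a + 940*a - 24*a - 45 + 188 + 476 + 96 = -270*a^3 - 141*a^2 + 1292*a + 715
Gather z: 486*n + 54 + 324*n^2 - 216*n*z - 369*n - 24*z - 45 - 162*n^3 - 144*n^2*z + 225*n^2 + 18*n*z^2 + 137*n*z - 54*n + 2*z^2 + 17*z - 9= -162*n^3 + 549*n^2 + 63*n + z^2*(18*n + 2) + z*(-144*n^2 - 79*n - 7)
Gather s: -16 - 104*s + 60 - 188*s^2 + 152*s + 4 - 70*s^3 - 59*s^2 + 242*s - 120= -70*s^3 - 247*s^2 + 290*s - 72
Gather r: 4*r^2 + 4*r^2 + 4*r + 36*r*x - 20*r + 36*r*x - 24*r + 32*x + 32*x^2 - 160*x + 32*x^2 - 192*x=8*r^2 + r*(72*x - 40) + 64*x^2 - 320*x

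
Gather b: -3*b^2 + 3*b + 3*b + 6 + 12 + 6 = -3*b^2 + 6*b + 24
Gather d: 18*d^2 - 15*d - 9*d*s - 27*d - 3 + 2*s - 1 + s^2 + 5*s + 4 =18*d^2 + d*(-9*s - 42) + s^2 + 7*s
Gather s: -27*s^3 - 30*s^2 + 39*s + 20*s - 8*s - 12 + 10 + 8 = -27*s^3 - 30*s^2 + 51*s + 6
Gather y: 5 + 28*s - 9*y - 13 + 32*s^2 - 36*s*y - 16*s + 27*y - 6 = 32*s^2 + 12*s + y*(18 - 36*s) - 14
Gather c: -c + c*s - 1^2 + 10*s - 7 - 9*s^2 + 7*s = c*(s - 1) - 9*s^2 + 17*s - 8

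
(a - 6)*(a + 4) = a^2 - 2*a - 24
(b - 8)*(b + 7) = b^2 - b - 56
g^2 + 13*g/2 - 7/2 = (g - 1/2)*(g + 7)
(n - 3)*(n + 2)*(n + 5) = n^3 + 4*n^2 - 11*n - 30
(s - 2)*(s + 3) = s^2 + s - 6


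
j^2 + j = j*(j + 1)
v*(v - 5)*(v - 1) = v^3 - 6*v^2 + 5*v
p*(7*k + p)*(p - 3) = 7*k*p^2 - 21*k*p + p^3 - 3*p^2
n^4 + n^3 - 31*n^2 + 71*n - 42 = (n - 3)*(n - 2)*(n - 1)*(n + 7)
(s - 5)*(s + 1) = s^2 - 4*s - 5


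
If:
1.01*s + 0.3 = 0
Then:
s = -0.30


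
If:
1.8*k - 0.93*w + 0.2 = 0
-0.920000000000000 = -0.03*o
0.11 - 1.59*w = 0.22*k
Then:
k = -0.07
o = 30.67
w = 0.08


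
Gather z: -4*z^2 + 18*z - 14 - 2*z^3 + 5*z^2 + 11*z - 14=-2*z^3 + z^2 + 29*z - 28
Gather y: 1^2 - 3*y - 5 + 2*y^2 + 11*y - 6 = 2*y^2 + 8*y - 10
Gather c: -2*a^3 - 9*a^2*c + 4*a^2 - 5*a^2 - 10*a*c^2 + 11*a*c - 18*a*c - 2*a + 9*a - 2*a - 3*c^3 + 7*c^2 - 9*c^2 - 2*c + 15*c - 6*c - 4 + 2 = -2*a^3 - a^2 + 5*a - 3*c^3 + c^2*(-10*a - 2) + c*(-9*a^2 - 7*a + 7) - 2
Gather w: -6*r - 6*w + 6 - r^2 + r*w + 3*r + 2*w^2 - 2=-r^2 - 3*r + 2*w^2 + w*(r - 6) + 4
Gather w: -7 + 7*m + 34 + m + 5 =8*m + 32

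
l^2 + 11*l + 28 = (l + 4)*(l + 7)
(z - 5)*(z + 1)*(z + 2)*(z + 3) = z^4 + z^3 - 19*z^2 - 49*z - 30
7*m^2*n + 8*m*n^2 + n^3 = n*(m + n)*(7*m + n)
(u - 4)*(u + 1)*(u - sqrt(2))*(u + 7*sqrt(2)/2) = u^4 - 3*u^3 + 5*sqrt(2)*u^3/2 - 11*u^2 - 15*sqrt(2)*u^2/2 - 10*sqrt(2)*u + 21*u + 28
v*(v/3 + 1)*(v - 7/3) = v^3/3 + 2*v^2/9 - 7*v/3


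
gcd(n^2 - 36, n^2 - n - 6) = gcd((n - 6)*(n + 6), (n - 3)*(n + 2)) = 1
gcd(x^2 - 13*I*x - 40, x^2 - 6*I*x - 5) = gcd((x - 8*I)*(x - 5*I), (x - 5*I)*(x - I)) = x - 5*I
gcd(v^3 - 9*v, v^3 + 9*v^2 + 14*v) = v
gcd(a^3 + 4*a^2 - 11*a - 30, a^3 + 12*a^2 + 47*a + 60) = a + 5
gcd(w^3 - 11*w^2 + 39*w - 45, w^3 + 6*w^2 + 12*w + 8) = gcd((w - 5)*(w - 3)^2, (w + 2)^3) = 1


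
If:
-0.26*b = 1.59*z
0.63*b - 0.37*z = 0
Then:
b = 0.00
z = 0.00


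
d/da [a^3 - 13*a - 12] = 3*a^2 - 13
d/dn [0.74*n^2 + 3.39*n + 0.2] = 1.48*n + 3.39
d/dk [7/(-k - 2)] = 7/(k + 2)^2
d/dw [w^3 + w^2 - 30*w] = 3*w^2 + 2*w - 30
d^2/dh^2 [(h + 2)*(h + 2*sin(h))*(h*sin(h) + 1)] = -h^3*sin(h) - 2*h^2*sin(h) + 6*h^2*cos(h) + 4*h^2*cos(2*h) + 4*h*sin(h) + 8*sqrt(2)*h*sin(2*h + pi/4) + 8*h*cos(h) + 8*sin(2*h) + 4*cos(h) - 2*cos(2*h) + 4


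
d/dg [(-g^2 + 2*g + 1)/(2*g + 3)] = 2*(-g^2 - 3*g + 2)/(4*g^2 + 12*g + 9)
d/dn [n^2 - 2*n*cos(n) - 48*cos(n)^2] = 2*n*sin(n) + 2*n + 48*sin(2*n) - 2*cos(n)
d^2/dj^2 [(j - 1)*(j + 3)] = 2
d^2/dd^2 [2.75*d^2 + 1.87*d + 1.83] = 5.50000000000000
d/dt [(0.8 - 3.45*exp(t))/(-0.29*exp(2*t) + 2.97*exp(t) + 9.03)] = (-1.0005*exp(2*t) + 0.464*exp(t) - 33.5295)*exp(t)/(0.0841*exp(4*t) - 1.7226*exp(3*t) + 3.5835*exp(2*t) + 53.6382*exp(t) + 81.5409)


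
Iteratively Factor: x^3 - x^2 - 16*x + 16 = (x - 4)*(x^2 + 3*x - 4) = (x - 4)*(x - 1)*(x + 4)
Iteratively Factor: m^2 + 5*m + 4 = (m + 1)*(m + 4)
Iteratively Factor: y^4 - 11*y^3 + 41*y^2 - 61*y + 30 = (y - 3)*(y^3 - 8*y^2 + 17*y - 10) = (y - 5)*(y - 3)*(y^2 - 3*y + 2) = (y - 5)*(y - 3)*(y - 1)*(y - 2)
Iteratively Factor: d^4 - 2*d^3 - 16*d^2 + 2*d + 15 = (d + 1)*(d^3 - 3*d^2 - 13*d + 15) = (d - 1)*(d + 1)*(d^2 - 2*d - 15) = (d - 1)*(d + 1)*(d + 3)*(d - 5)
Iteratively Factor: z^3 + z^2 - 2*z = (z)*(z^2 + z - 2) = z*(z + 2)*(z - 1)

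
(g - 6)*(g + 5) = g^2 - g - 30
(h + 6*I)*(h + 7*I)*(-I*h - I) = -I*h^3 + 13*h^2 - I*h^2 + 13*h + 42*I*h + 42*I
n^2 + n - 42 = (n - 6)*(n + 7)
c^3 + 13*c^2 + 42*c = c*(c + 6)*(c + 7)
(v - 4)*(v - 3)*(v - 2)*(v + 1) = v^4 - 8*v^3 + 17*v^2 + 2*v - 24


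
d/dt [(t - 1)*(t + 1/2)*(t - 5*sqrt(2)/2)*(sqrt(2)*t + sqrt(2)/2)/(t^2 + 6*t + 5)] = sqrt(2)*(2*t + 1)*(-2*(t - 1)*(t + 3)*(2*t + 1)*(2*t - 5*sqrt(2)) + 2*(t - 1)*(6*t - 10*sqrt(2) + 1)*(t^2 + 6*t + 5) + (2*t + 1)*(2*t - 5*sqrt(2))*(t^2 + 6*t + 5))/(8*(t^2 + 6*t + 5)^2)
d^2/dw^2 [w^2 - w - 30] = 2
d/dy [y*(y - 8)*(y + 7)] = 3*y^2 - 2*y - 56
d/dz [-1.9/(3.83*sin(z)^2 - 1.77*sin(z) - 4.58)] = (14.554*sin(z) - 3.363)*cos(z)/(-3.83*sin(z)^2 + 1.77*sin(z) + 4.58)^2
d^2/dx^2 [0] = 0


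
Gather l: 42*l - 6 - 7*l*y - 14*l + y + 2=l*(28 - 7*y) + y - 4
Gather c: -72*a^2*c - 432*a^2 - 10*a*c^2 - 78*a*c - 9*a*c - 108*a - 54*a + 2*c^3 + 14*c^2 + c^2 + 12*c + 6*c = -432*a^2 - 162*a + 2*c^3 + c^2*(15 - 10*a) + c*(-72*a^2 - 87*a + 18)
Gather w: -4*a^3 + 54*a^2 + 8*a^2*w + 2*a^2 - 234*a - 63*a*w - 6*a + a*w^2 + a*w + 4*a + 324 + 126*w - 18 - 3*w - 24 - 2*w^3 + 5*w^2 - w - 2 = -4*a^3 + 56*a^2 - 236*a - 2*w^3 + w^2*(a + 5) + w*(8*a^2 - 62*a + 122) + 280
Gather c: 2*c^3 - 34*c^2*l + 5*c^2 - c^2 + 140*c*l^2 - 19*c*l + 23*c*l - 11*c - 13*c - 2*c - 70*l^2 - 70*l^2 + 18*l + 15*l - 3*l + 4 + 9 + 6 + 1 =2*c^3 + c^2*(4 - 34*l) + c*(140*l^2 + 4*l - 26) - 140*l^2 + 30*l + 20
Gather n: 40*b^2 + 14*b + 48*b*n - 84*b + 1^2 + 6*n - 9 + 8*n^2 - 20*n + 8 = 40*b^2 - 70*b + 8*n^2 + n*(48*b - 14)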